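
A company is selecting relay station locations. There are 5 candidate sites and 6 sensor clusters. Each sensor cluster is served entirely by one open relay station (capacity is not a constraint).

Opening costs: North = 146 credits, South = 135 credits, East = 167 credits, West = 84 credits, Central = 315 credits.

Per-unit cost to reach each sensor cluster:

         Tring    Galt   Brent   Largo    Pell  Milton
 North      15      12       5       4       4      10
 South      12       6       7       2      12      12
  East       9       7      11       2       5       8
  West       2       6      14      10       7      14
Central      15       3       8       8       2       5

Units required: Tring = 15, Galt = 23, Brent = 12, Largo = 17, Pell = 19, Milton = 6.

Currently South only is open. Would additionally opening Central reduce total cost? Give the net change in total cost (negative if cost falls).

Current service cost with {South}: 736.
Adding Central: each sensor cluster re-picks its cheapest; new service cost 435, saving 301.
Extra fixed cost: 315. Net change = 315 − 301 = 14.
(Totals: 871 → 885.)

No — net change +14 (cost rises by 14).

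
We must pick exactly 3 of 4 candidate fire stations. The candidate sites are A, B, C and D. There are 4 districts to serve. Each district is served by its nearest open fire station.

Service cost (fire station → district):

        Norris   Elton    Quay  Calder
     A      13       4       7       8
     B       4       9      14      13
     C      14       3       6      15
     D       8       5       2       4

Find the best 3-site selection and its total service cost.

With exactly 3 open, each district uses its cheapest among the chosen.
{B, C, D}: Norris→B 4, Elton→C 3, Quay→D 2, Calder→D 4. Service cost 13.
{A, B, D}: service cost 14
{A, C, D}: service cost 17
Among all 4 size-3 choices, {B, C, D} is lowest.

Choose B, C and D; total service cost 13.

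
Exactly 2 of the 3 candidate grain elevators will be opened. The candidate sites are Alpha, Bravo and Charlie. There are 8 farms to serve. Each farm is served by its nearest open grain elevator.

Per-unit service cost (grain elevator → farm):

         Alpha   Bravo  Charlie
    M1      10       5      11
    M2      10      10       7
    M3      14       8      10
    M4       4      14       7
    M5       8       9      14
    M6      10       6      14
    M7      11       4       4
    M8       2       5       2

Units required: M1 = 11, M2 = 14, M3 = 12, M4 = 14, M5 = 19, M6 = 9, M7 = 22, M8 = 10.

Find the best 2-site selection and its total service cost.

Choose Alpha and Bravo; total service cost 661.

With exactly 2 open, each farm uses its cheapest among the chosen.
{Alpha, Bravo}: M1→Bravo 5·11=55, M2→Alpha 10·14=140, M3→Bravo 8·12=96, M4→Alpha 4·14=56, M5→Alpha 8·19=152, M6→Bravo 6·9=54, M7→Bravo 4·22=88, M8→Alpha 2·10=20. Service cost 661.
{Bravo, Charlie}: service cost 680
{Alpha, Charlie}: service cost 734
Among all 3 size-2 choices, {Alpha, Bravo} is lowest.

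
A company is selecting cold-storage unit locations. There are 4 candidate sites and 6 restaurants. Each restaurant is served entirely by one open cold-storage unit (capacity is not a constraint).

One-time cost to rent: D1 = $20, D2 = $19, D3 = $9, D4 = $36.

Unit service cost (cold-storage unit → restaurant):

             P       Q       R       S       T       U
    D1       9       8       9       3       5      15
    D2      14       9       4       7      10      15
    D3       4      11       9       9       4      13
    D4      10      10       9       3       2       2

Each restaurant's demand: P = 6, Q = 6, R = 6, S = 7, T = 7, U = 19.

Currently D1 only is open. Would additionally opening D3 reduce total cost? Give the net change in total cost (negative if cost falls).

Yes — net change −66 (cost falls by 66).

Current service cost with {D1}: 497.
Adding D3: each restaurant re-picks its cheapest; new service cost 422, saving 75.
Extra fixed cost: 9. Net change = 9 − 75 = -66.
(Totals: 517 → 451.)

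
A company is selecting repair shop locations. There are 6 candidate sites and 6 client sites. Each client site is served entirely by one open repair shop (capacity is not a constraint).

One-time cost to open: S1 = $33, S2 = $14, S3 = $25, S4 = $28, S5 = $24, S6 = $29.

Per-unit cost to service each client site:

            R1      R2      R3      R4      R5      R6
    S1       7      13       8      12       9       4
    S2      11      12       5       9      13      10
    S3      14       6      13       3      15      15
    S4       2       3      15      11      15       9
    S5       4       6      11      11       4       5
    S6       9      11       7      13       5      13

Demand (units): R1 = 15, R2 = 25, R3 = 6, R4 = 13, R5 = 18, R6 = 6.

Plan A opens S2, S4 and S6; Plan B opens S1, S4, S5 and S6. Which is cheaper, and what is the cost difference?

Plan A: {S2, S4, S6}: R1→S4 2·15=30, R2→S4 3·25=75, R3→S2 5·6=30, R4→S2 9·13=117, R5→S6 5·18=90, R6→S4 9·6=54. Service 396; fixed 71; total 467.
Plan B: {S1, S4, S5, S6}: R1→S4 2·15=30, R2→S4 3·25=75, R3→S6 7·6=42, R4→S4 11·13=143, R5→S5 4·18=72, R6→S1 4·6=24. Service 386; fixed 114; total 500.
Difference: |467 − 500| = 33.

Plan A is cheaper by 33.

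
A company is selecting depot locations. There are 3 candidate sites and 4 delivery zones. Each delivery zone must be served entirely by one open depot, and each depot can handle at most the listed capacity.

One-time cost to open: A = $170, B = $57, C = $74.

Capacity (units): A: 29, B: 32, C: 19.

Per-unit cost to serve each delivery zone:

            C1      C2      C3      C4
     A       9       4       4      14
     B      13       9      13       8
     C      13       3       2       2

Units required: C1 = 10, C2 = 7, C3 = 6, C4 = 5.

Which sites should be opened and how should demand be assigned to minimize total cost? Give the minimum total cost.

Open {B, C}: C1→B 13·10=130, C2→C 3·7=21, C3→C 2·6=12, C4→C 2·5=10.
Loads: B carries 10/32, C carries 18/19. Service 173; fixed 131; total 304.
Next best feasible plan costs 334.

Minimum total cost: 304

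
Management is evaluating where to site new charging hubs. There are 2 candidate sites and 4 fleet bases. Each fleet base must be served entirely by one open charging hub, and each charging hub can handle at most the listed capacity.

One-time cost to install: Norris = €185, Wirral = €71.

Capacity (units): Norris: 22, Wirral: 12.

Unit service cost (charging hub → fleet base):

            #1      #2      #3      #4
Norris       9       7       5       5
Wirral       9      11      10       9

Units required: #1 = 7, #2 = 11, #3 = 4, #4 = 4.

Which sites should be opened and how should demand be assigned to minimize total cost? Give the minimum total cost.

Open {Norris, Wirral}: #1→Wirral 9·7=63, #2→Norris 7·11=77, #3→Norris 5·4=20, #4→Norris 5·4=20.
Loads: Norris carries 19/22, Wirral carries 7/12. Service 180; fixed 256; total 436.
Next best feasible plan costs 452.

Minimum total cost: 436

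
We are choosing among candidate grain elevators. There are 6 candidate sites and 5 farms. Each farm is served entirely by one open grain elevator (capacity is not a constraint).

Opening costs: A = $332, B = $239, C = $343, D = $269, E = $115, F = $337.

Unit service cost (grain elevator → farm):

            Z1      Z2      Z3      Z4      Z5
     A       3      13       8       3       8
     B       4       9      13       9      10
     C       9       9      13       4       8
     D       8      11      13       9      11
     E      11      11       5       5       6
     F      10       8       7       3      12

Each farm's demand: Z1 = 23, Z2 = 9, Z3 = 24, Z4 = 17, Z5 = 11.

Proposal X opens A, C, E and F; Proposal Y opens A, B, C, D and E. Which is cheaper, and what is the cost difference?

Proposal X is cheaper by 180.

Proposal X: {A, C, E, F}: Z1→A 3·23=69, Z2→F 8·9=72, Z3→E 5·24=120, Z4→A 3·17=51, Z5→E 6·11=66. Service 378; fixed 1127; total 1505.
Proposal Y: {A, B, C, D, E}: Z1→A 3·23=69, Z2→B 9·9=81, Z3→E 5·24=120, Z4→A 3·17=51, Z5→E 6·11=66. Service 387; fixed 1298; total 1685.
Difference: |1505 − 1685| = 180.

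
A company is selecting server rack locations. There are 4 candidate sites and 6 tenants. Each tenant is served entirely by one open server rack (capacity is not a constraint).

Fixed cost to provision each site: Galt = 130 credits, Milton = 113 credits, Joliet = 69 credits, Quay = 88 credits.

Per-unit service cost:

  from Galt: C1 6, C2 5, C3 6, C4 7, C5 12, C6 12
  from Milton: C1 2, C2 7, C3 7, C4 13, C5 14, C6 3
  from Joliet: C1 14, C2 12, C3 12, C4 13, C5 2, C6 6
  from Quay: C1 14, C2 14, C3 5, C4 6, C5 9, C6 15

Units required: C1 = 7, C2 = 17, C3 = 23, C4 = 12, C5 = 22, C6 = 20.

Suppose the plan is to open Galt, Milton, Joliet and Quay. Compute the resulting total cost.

Total cost: 790

Each tenant is assigned to its cheapest site among the open ones.
{Galt, Milton, Joliet, Quay}: C1→Milton 2·7=14, C2→Galt 5·17=85, C3→Quay 5·23=115, C4→Quay 6·12=72, C5→Joliet 2·22=44, C6→Milton 3·20=60. Service 390; fixed 400; total 790.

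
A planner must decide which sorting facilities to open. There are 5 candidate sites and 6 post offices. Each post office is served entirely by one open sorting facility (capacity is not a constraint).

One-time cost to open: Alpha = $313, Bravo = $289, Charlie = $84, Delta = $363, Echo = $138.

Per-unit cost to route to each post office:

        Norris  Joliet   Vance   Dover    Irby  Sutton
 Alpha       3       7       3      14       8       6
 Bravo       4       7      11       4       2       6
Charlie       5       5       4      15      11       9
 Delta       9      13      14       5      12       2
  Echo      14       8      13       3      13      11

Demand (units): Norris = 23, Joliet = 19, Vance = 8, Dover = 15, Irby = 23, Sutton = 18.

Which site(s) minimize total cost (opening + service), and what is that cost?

Open Bravo and Charlie; minimum total cost 806.

For any fixed open set, each post office goes to its cheapest open site; total = fixed + service.
{Bravo, Charlie}: Norris→Bravo 4·23=92, Joliet→Charlie 5·19=95, Vance→Charlie 4·8=32, Dover→Bravo 4·15=60, Irby→Bravo 2·23=46, Sutton→Bravo 6·18=108. Service 433; fixed 373; total 806.
{Bravo}: Norris→Bravo 4·23=92, Joliet→Bravo 7·19=133, Vance→Bravo 11·8=88, Dover→Bravo 4·15=60, Irby→Bravo 2·23=46, Sutton→Bravo 6·18=108. Service 527; fixed 289; total 816.
{Charlie, Echo}: Norris→Charlie 5·23=115, Joliet→Charlie 5·19=95, Vance→Charlie 4·8=32, Dover→Echo 3·15=45, Irby→Charlie 11·23=253, Sutton→Charlie 9·18=162. Service 702; fixed 222; total 924.
{Alpha, Bravo, Charlie, Delta, Echo}: service 315 + fixed 1187 = 1502
No other subset beats 806.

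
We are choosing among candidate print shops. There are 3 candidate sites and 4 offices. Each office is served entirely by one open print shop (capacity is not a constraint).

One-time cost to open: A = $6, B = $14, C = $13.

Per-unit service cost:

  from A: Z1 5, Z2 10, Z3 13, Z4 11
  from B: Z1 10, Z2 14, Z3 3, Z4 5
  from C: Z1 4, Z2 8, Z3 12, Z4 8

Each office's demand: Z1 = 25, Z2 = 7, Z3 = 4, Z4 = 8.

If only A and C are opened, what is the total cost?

Total cost: 287

Each office is assigned to its cheapest site among the open ones.
{A, C}: Z1→C 4·25=100, Z2→C 8·7=56, Z3→C 12·4=48, Z4→C 8·8=64. Service 268; fixed 19; total 287.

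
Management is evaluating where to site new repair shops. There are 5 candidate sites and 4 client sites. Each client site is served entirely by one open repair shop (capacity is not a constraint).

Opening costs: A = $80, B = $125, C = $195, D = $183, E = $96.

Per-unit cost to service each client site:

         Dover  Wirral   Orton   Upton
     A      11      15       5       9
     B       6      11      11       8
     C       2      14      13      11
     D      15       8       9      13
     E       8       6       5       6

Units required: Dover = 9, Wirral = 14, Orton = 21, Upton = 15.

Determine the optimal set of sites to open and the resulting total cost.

For any fixed open set, each client site goes to its cheapest open site; total = fixed + service.
{E}: Dover→E 8·9=72, Wirral→E 6·14=84, Orton→E 5·21=105, Upton→E 6·15=90. Service 351; fixed 96; total 447.
{A, E}: service 351 + fixed 176 = 527
{B, E}: service 333 + fixed 221 = 554
{A, B, C, D, E}: Dover→C 2·9=18, Wirral→E 6·14=84, Orton→A 5·21=105, Upton→E 6·15=90. Service 297; fixed 679; total 976.
No other subset beats 447.

Open E only; minimum total cost 447.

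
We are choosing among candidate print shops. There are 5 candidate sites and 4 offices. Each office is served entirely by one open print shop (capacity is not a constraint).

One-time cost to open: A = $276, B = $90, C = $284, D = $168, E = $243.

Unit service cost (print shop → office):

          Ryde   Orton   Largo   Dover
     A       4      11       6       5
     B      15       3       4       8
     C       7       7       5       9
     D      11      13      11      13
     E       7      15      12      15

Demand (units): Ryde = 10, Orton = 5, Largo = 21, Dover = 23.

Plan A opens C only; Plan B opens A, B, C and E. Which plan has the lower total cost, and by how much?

Plan A: {C}: Ryde→C 7·10=70, Orton→C 7·5=35, Largo→C 5·21=105, Dover→C 9·23=207. Service 417; fixed 284; total 701.
Plan B: {A, B, C, E}: Ryde→A 4·10=40, Orton→B 3·5=15, Largo→B 4·21=84, Dover→A 5·23=115. Service 254; fixed 893; total 1147.
Difference: |701 − 1147| = 446.

Plan A is cheaper by 446.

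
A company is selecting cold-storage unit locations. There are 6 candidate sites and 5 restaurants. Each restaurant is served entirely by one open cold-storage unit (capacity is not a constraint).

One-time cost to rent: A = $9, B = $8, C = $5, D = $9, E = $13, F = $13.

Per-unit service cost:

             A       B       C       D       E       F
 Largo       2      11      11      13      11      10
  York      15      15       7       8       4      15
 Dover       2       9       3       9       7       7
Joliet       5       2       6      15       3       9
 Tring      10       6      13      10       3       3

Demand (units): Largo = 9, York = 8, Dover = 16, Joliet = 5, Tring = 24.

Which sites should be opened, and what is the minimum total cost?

For any fixed open set, each restaurant goes to its cheapest open site; total = fixed + service.
{A, E}: Largo→A 2·9=18, York→E 4·8=32, Dover→A 2·16=32, Joliet→E 3·5=15, Tring→E 3·24=72. Service 169; fixed 22; total 191.
{A, B, E}: Largo→A 2·9=18, York→E 4·8=32, Dover→A 2·16=32, Joliet→B 2·5=10, Tring→E 3·24=72. Service 164; fixed 30; total 194.
{A, C, E}: Largo→A 2·9=18, York→E 4·8=32, Dover→A 2·16=32, Joliet→E 3·5=15, Tring→E 3·24=72. Service 169; fixed 27; total 196.
{A, B, C, D, E, F}: Largo→A 2·9=18, York→E 4·8=32, Dover→A 2·16=32, Joliet→B 2·5=10, Tring→E 3·24=72. Service 164; fixed 57; total 221.
No other subset beats 191.

Open A and E; minimum total cost 191.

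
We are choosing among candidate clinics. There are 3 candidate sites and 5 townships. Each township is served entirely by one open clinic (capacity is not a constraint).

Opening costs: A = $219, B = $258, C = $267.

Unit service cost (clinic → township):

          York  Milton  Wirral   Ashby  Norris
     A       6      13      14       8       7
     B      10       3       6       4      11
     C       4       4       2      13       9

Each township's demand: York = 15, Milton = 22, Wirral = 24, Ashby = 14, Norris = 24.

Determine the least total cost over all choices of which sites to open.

For any fixed open set, each township goes to its cheapest open site; total = fixed + service.
{C}: York→C 4·15=60, Milton→C 4·22=88, Wirral→C 2·24=48, Ashby→C 13·14=182, Norris→C 9·24=216. Service 594; fixed 267; total 861.
{B}: service 680 + fixed 258 = 938
{A, C}: York→C 4·15=60, Milton→C 4·22=88, Wirral→C 2·24=48, Ashby→A 8·14=112, Norris→A 7·24=168. Service 476; fixed 486; total 962.
{A, B, C}: York→C 4·15=60, Milton→B 3·22=66, Wirral→C 2·24=48, Ashby→B 4·14=56, Norris→A 7·24=168. Service 398; fixed 744; total 1142.
No other subset beats 861.

Minimum total cost: 861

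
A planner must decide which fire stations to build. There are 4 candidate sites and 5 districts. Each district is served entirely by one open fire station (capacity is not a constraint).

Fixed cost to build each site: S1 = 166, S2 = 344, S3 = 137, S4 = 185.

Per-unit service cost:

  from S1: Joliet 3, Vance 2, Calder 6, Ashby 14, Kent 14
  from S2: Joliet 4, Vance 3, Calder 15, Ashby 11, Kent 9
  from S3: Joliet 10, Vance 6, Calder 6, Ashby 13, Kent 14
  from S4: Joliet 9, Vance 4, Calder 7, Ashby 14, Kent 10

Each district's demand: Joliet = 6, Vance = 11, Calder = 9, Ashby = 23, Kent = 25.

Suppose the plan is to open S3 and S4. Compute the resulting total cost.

Total cost: 1023

Each district is assigned to its cheapest site among the open ones.
{S3, S4}: Joliet→S4 9·6=54, Vance→S4 4·11=44, Calder→S3 6·9=54, Ashby→S3 13·23=299, Kent→S4 10·25=250. Service 701; fixed 322; total 1023.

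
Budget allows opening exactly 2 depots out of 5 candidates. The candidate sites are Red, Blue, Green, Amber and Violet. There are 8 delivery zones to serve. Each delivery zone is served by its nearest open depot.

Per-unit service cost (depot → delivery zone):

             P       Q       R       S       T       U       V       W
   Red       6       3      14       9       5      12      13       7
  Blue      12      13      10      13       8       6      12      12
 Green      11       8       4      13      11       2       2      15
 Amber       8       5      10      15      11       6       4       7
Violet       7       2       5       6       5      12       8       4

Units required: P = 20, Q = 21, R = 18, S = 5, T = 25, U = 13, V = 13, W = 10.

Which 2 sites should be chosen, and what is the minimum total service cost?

With exactly 2 open, each delivery zone uses its cheapest among the chosen.
{Green, Violet}: P→Violet 7·20=140, Q→Violet 2·21=42, R→Green 4·18=72, S→Violet 6·5=30, T→Violet 5·25=125, U→Green 2·13=26, V→Green 2·13=26, W→Violet 4·10=40. Service cost 501.
{Red, Green}: service cost 547
{Amber, Violet}: service cost 597
Among all 10 size-2 choices, {Green, Violet} is lowest.

Choose Green and Violet; total service cost 501.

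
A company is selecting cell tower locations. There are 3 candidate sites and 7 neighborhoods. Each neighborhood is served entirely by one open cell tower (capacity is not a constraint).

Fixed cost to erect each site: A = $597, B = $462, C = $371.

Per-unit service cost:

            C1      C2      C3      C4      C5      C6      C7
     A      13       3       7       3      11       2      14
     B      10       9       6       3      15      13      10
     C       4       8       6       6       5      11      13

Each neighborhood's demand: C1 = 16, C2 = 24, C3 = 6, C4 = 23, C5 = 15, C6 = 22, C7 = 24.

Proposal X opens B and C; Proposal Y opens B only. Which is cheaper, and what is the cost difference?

Proposal Y is cheaper by 57.

Proposal X: {B, C}: C1→C 4·16=64, C2→C 8·24=192, C3→B 6·6=36, C4→B 3·23=69, C5→C 5·15=75, C6→C 11·22=242, C7→B 10·24=240. Service 918; fixed 833; total 1751.
Proposal Y: {B}: C1→B 10·16=160, C2→B 9·24=216, C3→B 6·6=36, C4→B 3·23=69, C5→B 15·15=225, C6→B 13·22=286, C7→B 10·24=240. Service 1232; fixed 462; total 1694.
Difference: |1751 − 1694| = 57.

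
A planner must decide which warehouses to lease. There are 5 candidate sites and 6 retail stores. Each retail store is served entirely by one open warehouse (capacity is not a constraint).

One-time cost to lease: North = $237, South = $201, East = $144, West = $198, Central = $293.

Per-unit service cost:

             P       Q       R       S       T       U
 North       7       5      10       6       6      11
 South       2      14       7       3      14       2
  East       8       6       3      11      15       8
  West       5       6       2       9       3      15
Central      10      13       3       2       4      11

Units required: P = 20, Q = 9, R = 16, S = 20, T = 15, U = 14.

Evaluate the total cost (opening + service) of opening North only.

Total cost: 946

Each retail store is assigned to its cheapest site among the open ones.
{North}: P→North 7·20=140, Q→North 5·9=45, R→North 10·16=160, S→North 6·20=120, T→North 6·15=90, U→North 11·14=154. Service 709; fixed 237; total 946.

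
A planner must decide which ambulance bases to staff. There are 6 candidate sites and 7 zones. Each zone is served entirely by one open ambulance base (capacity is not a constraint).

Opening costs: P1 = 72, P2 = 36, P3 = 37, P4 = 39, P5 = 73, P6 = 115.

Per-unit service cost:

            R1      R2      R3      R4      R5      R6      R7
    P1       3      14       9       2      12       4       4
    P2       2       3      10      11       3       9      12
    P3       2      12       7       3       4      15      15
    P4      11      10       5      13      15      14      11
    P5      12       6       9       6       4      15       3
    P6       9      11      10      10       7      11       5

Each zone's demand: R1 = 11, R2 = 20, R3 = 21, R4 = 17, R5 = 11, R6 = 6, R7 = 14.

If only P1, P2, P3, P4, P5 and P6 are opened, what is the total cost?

Each zone is assigned to its cheapest site among the open ones.
{P1, P2, P3, P4, P5, P6}: R1→P2 2·11=22, R2→P2 3·20=60, R3→P4 5·21=105, R4→P1 2·17=34, R5→P2 3·11=33, R6→P1 4·6=24, R7→P5 3·14=42. Service 320; fixed 372; total 692.

Total cost: 692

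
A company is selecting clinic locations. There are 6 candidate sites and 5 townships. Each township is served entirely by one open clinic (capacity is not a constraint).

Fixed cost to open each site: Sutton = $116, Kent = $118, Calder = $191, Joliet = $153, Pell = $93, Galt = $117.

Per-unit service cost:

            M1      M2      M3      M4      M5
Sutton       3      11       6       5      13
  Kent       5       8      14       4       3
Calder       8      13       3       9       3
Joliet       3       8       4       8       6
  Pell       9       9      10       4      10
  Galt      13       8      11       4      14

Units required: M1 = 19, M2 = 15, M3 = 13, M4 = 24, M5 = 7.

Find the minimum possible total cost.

For any fixed open set, each township goes to its cheapest open site; total = fixed + service.
{Sutton, Kent}: M1→Sutton 3·19=57, M2→Kent 8·15=120, M3→Sutton 6·13=78, M4→Kent 4·24=96, M5→Kent 3·7=21. Service 372; fixed 234; total 606.
{Joliet, Pell}: service 367 + fixed 246 = 613
{Joliet}: M1→Joliet 3·19=57, M2→Joliet 8·15=120, M3→Joliet 4·13=52, M4→Joliet 8·24=192, M5→Joliet 6·7=42. Service 463; fixed 153; total 616.
{Sutton, Kent, Calder, Joliet, Pell, Galt}: M1→Sutton 3·19=57, M2→Kent 8·15=120, M3→Calder 3·13=39, M4→Kent 4·24=96, M5→Kent 3·7=21. Service 333; fixed 788; total 1121.
No other subset beats 606.

Minimum total cost: 606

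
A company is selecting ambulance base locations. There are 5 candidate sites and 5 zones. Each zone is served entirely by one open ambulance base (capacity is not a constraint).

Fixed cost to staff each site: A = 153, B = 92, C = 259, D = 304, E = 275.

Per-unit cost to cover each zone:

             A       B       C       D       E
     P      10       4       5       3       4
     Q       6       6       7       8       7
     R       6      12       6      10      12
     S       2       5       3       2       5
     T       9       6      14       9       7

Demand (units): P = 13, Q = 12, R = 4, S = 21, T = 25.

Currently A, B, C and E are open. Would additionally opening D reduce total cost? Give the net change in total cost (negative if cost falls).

Current service cost with {A, B, C, E}: 340.
Adding D: each zone re-picks its cheapest; new service cost 327, saving 13.
Extra fixed cost: 304. Net change = 304 − 13 = 291.
(Totals: 1119 → 1410.)

No — net change +291 (cost rises by 291).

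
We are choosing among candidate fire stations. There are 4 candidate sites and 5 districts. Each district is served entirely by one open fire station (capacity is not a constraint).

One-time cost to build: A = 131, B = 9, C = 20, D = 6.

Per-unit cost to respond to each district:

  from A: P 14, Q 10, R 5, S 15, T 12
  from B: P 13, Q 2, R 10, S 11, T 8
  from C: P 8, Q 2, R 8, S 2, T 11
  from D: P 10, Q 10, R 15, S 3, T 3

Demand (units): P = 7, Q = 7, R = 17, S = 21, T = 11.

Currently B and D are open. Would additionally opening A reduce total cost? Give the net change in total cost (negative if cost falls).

No — net change +46 (cost rises by 46).

Current service cost with {B, D}: 350.
Adding A: each district re-picks its cheapest; new service cost 265, saving 85.
Extra fixed cost: 131. Net change = 131 − 85 = 46.
(Totals: 365 → 411.)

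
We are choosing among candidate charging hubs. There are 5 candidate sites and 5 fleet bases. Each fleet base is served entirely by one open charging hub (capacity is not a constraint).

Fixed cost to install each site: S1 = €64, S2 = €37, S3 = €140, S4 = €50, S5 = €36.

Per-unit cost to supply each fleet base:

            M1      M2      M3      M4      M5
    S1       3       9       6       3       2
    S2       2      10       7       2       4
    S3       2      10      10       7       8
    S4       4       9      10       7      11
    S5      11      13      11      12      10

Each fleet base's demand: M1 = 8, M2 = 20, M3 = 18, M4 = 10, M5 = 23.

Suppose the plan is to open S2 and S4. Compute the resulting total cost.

Each fleet base is assigned to its cheapest site among the open ones.
{S2, S4}: M1→S2 2·8=16, M2→S4 9·20=180, M3→S2 7·18=126, M4→S2 2·10=20, M5→S2 4·23=92. Service 434; fixed 87; total 521.

Total cost: 521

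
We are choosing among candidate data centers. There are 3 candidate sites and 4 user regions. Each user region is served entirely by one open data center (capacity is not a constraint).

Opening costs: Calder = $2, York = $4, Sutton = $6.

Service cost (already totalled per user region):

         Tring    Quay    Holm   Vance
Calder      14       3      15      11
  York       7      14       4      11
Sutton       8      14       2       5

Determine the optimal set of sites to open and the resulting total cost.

For any fixed open set, each user region goes to its cheapest open site; total = fixed + service.
{Calder, Sutton}: Tring→Sutton 8, Quay→Calder 3, Holm→Sutton 2, Vance→Sutton 5. Service 18; fixed 8; total 26.
{Calder, York, Sutton}: service 17 + fixed 12 = 29
{Calder, York}: Tring→York 7, Quay→Calder 3, Holm→York 4, Vance→Calder 11. Service 25; fixed 6; total 31.
{Calder}: service 43 + fixed 2 = 45
No other subset beats 26.

Open Calder and Sutton; minimum total cost 26.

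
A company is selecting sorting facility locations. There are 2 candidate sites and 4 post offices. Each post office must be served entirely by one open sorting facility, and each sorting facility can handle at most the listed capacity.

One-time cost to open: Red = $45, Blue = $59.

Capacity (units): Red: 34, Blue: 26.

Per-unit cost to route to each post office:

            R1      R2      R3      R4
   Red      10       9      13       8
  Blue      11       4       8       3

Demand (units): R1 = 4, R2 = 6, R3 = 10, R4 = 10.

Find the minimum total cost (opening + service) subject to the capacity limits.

Open {Red, Blue}: R1→Red 10·4=40, R2→Blue 4·6=24, R3→Blue 8·10=80, R4→Blue 3·10=30.
Loads: Red carries 4/34, Blue carries 26/26. Service 174; fixed 104; total 278.
Next best feasible plan costs 308.

Minimum total cost: 278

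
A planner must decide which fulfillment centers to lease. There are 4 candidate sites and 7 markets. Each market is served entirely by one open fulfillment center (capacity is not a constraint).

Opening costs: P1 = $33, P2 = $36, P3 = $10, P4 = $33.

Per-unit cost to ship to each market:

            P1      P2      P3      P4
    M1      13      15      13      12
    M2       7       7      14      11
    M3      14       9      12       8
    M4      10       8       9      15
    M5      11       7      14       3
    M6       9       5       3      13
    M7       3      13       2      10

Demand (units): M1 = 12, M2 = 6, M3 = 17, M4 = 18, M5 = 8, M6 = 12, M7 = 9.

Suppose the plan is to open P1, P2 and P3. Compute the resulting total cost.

Total cost: 684

Each market is assigned to its cheapest site among the open ones.
{P1, P2, P3}: M1→P1 13·12=156, M2→P1 7·6=42, M3→P2 9·17=153, M4→P2 8·18=144, M5→P2 7·8=56, M6→P3 3·12=36, M7→P3 2·9=18. Service 605; fixed 79; total 684.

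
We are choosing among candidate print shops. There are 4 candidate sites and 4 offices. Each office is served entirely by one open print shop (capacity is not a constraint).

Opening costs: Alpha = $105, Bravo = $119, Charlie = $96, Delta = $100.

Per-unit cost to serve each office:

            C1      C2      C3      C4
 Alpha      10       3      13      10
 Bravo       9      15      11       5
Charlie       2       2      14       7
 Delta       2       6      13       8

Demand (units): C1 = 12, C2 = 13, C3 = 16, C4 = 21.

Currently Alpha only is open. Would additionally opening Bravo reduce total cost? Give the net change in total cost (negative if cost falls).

Current service cost with {Alpha}: 577.
Adding Bravo: each office re-picks its cheapest; new service cost 428, saving 149.
Extra fixed cost: 119. Net change = 119 − 149 = -30.
(Totals: 682 → 652.)

Yes — net change −30 (cost falls by 30).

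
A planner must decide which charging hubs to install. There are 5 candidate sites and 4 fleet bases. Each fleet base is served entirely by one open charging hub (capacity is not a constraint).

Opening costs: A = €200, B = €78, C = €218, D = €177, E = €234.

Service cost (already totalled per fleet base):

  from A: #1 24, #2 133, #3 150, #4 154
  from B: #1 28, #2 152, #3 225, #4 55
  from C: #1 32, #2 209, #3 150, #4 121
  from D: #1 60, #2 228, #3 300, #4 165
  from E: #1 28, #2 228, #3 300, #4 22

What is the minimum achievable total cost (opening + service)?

Minimum total cost: 538

For any fixed open set, each fleet base goes to its cheapest open site; total = fixed + service.
{B}: #1→B 28, #2→B 152, #3→B 225, #4→B 55. Service 460; fixed 78; total 538.
{A, B}: #1→A 24, #2→A 133, #3→A 150, #4→B 55. Service 362; fixed 278; total 640.
{A}: #1→A 24, #2→A 133, #3→A 150, #4→A 154. Service 461; fixed 200; total 661.
{A, B, C, D, E}: service 329 + fixed 907 = 1236
No other subset beats 538.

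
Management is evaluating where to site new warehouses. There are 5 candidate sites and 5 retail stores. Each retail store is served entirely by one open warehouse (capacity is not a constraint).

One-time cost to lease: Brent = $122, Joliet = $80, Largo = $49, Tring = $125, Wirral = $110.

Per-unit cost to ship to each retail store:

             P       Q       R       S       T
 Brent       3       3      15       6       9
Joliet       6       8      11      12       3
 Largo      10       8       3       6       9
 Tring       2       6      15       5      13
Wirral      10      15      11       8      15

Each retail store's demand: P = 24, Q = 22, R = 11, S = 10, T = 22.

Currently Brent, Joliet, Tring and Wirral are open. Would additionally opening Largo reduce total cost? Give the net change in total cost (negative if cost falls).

Yes — net change −39 (cost falls by 39).

Current service cost with {Brent, Joliet, Tring, Wirral}: 351.
Adding Largo: each retail store re-picks its cheapest; new service cost 263, saving 88.
Extra fixed cost: 49. Net change = 49 − 88 = -39.
(Totals: 788 → 749.)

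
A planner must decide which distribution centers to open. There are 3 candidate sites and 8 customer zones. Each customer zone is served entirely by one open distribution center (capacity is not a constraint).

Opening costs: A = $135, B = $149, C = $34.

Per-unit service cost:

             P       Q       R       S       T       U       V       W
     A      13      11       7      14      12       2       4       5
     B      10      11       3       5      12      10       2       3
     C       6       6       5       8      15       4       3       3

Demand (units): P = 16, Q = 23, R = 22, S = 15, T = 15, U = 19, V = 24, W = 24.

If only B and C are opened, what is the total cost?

Each customer zone is assigned to its cheapest site among the open ones.
{B, C}: P→C 6·16=96, Q→C 6·23=138, R→B 3·22=66, S→B 5·15=75, T→B 12·15=180, U→C 4·19=76, V→B 2·24=48, W→B 3·24=72. Service 751; fixed 183; total 934.

Total cost: 934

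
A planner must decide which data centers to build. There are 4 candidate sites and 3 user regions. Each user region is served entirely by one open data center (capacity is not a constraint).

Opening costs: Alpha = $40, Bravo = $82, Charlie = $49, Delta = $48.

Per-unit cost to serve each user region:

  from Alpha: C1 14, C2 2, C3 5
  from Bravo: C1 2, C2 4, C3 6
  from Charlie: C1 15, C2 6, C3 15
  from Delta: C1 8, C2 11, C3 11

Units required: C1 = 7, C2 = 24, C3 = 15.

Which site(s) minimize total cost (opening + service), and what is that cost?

For any fixed open set, each user region goes to its cheapest open site; total = fixed + service.
{Alpha, Bravo}: C1→Bravo 2·7=14, C2→Alpha 2·24=48, C3→Alpha 5·15=75. Service 137; fixed 122; total 259.
{Alpha}: service 221 + fixed 40 = 261
{Alpha, Delta}: C1→Delta 8·7=56, C2→Alpha 2·24=48, C3→Alpha 5·15=75. Service 179; fixed 88; total 267.
{Alpha, Bravo, Charlie, Delta}: C1→Bravo 2·7=14, C2→Alpha 2·24=48, C3→Alpha 5·15=75. Service 137; fixed 219; total 356.
No other subset beats 259.

Open Alpha and Bravo; minimum total cost 259.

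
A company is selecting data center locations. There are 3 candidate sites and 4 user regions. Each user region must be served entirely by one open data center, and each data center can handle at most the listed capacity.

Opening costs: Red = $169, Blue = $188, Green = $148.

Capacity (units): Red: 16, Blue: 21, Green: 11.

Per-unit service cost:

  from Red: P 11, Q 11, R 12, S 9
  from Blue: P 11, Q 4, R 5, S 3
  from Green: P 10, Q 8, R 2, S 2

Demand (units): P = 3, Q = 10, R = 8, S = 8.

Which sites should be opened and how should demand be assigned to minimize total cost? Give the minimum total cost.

Minimum total cost: 446

Open {Blue, Green}: P→Green 10·3=30, Q→Blue 4·10=40, R→Green 2·8=16, S→Blue 3·8=24.
Loads: Blue carries 18/21, Green carries 11/11. Service 110; fixed 336; total 446.
Next best feasible plan costs 449.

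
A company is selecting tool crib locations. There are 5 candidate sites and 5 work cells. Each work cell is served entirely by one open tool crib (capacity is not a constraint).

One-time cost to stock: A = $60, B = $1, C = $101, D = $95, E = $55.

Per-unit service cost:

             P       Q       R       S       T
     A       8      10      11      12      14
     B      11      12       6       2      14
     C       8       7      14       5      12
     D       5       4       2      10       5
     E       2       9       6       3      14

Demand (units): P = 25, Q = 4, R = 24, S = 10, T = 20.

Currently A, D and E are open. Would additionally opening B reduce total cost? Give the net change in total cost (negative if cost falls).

Current service cost with {A, D, E}: 244.
Adding B: each work cell re-picks its cheapest; new service cost 234, saving 10.
Extra fixed cost: 1. Net change = 1 − 10 = -9.
(Totals: 454 → 445.)

Yes — net change −9 (cost falls by 9).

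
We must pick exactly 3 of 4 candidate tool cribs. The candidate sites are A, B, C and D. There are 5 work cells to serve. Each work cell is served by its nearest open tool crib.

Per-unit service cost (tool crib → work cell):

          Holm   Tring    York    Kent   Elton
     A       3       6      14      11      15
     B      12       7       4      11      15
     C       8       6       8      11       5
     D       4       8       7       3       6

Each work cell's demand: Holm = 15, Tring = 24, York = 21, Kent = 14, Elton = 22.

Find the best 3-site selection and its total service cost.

With exactly 3 open, each work cell uses its cheapest among the chosen.
{B, C, D}: Holm→D 4·15=60, Tring→C 6·24=144, York→B 4·21=84, Kent→D 3·14=42, Elton→C 5·22=110. Service cost 440.
{A, B, D}: service cost 447
{A, C, D}: service cost 488
Among all 4 size-3 choices, {B, C, D} is lowest.

Choose B, C and D; total service cost 440.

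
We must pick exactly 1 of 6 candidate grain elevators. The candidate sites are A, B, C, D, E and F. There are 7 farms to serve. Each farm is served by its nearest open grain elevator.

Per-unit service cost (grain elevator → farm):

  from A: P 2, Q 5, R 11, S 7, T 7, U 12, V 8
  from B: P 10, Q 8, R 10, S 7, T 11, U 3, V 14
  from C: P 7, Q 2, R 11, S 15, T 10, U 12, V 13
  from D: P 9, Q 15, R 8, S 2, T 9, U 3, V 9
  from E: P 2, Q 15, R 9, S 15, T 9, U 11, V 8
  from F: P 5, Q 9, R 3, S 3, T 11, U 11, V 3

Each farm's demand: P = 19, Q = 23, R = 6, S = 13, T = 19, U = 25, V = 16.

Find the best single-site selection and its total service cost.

Choose A only; total service cost 871.

With exactly 1 open, each farm uses its cheapest among the chosen.
{A}: P→A 2·19=38, Q→A 5·23=115, R→A 11·6=66, S→A 7·13=91, T→A 7·19=133, U→A 12·25=300, V→A 8·16=128. Service cost 871.
{F}: service cost 891
{D}: service cost 980
Among all 6 size-1 choices, {A} is lowest.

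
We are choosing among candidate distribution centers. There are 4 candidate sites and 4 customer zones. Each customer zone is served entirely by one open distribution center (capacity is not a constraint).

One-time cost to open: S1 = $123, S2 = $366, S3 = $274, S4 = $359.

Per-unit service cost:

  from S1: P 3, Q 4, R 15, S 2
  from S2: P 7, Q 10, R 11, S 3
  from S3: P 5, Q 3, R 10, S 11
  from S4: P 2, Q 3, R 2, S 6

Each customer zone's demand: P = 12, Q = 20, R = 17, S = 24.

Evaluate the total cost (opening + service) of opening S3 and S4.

Total cost: 895

Each customer zone is assigned to its cheapest site among the open ones.
{S3, S4}: P→S4 2·12=24, Q→S3 3·20=60, R→S4 2·17=34, S→S4 6·24=144. Service 262; fixed 633; total 895.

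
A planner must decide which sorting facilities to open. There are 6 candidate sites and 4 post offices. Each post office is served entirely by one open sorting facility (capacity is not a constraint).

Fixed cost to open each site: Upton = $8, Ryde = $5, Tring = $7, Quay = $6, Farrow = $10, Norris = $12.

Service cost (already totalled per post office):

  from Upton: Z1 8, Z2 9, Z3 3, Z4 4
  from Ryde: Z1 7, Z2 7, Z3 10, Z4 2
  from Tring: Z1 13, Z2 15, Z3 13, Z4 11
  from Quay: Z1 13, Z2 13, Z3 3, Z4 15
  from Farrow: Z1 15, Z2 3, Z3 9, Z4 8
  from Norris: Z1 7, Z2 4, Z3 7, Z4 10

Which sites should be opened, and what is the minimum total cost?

For any fixed open set, each post office goes to its cheapest open site; total = fixed + service.
{Ryde, Quay}: Z1→Ryde 7, Z2→Ryde 7, Z3→Quay 3, Z4→Ryde 2. Service 19; fixed 11; total 30.
{Ryde}: service 26 + fixed 5 = 31
{Upton}: service 24 + fixed 8 = 32
{Upton, Ryde, Tring, Quay, Farrow, Norris}: service 15 + fixed 48 = 63
No other subset beats 30.

Open Ryde and Quay; minimum total cost 30.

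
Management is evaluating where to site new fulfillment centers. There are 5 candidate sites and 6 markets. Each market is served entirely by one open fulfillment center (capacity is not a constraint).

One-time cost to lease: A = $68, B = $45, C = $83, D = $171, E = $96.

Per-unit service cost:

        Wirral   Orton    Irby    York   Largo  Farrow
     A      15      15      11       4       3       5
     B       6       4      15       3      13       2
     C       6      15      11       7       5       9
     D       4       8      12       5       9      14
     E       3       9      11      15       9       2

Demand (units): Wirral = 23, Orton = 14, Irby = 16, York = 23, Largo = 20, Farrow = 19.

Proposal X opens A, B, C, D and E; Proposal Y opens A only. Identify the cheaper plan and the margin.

Proposal X: {A, B, C, D, E}: Wirral→E 3·23=69, Orton→B 4·14=56, Irby→A 11·16=176, York→B 3·23=69, Largo→A 3·20=60, Farrow→B 2·19=38. Service 468; fixed 463; total 931.
Proposal Y: {A}: Wirral→A 15·23=345, Orton→A 15·14=210, Irby→A 11·16=176, York→A 4·23=92, Largo→A 3·20=60, Farrow→A 5·19=95. Service 978; fixed 68; total 1046.
Difference: |931 − 1046| = 115.

Proposal X is cheaper by 115.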